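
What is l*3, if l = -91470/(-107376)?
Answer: 45735/17896 ≈ 2.5556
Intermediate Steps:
l = 15245/17896 (l = -91470*(-1/107376) = 15245/17896 ≈ 0.85187)
l*3 = (15245/17896)*3 = 45735/17896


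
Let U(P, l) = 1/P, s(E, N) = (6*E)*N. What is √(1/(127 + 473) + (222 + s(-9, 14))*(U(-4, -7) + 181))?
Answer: I*√347473794/60 ≈ 310.68*I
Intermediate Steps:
s(E, N) = 6*E*N
√(1/(127 + 473) + (222 + s(-9, 14))*(U(-4, -7) + 181)) = √(1/(127 + 473) + (222 + 6*(-9)*14)*(1/(-4) + 181)) = √(1/600 + (222 - 756)*(-¼ + 181)) = √(1/600 - 534*723/4) = √(1/600 - 193041/2) = √(-57912299/600) = I*√347473794/60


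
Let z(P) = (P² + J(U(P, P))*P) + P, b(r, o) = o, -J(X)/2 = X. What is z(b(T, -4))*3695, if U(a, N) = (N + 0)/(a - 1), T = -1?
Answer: 67988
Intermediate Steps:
U(a, N) = N/(-1 + a)
J(X) = -2*X
z(P) = P + P² - 2*P²/(-1 + P) (z(P) = (P² + (-2*P/(-1 + P))*P) + P = (P² - 2*P²/(-1 + P)) + P = P + P² - 2*P²/(-1 + P))
z(b(T, -4))*3695 = -4*(-1 + (-4)² - 2*(-4))/(-1 - 4)*3695 = -4*(-1 + 16 + 8)/(-5)*3695 = -4*(-⅕)*23*3695 = (92/5)*3695 = 67988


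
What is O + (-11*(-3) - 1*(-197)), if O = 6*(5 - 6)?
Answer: 224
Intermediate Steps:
O = -6 (O = 6*(-1) = -6)
O + (-11*(-3) - 1*(-197)) = -6 + (-11*(-3) - 1*(-197)) = -6 + (33 + 197) = -6 + 230 = 224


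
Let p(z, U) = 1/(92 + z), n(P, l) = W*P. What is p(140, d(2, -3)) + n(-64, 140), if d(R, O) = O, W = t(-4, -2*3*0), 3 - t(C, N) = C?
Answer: -103935/232 ≈ -448.00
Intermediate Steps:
t(C, N) = 3 - C
W = 7 (W = 3 - 1*(-4) = 3 + 4 = 7)
n(P, l) = 7*P
p(140, d(2, -3)) + n(-64, 140) = 1/(92 + 140) + 7*(-64) = 1/232 - 448 = -103935/232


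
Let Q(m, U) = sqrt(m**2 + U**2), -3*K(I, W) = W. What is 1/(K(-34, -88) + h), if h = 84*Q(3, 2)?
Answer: -33/102226 + 189*sqrt(13)/204452 ≈ 0.0030102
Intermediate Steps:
K(I, W) = -W/3
Q(m, U) = sqrt(U**2 + m**2)
h = 84*sqrt(13) (h = 84*sqrt(2**2 + 3**2) = 84*sqrt(4 + 9) = 84*sqrt(13) ≈ 302.87)
1/(K(-34, -88) + h) = 1/(-1/3*(-88) + 84*sqrt(13)) = 1/(88/3 + 84*sqrt(13))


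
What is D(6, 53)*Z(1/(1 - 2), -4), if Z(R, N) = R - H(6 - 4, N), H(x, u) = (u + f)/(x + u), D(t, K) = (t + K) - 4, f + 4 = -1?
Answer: -605/2 ≈ -302.50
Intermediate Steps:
f = -5 (f = -4 - 1 = -5)
D(t, K) = -4 + K + t (D(t, K) = (K + t) - 4 = -4 + K + t)
H(x, u) = (-5 + u)/(u + x) (H(x, u) = (u - 5)/(x + u) = (-5 + u)/(u + x))
Z(R, N) = R - (-5 + N)/(2 + N) (Z(R, N) = R - (-5 + N)/(N + (6 - 4)) = R - (-5 + N)/(N + 2) = R - (-5 + N)/(2 + N))
D(6, 53)*Z(1/(1 - 2), -4) = (-4 + 53 + 6)*((5 - 1*(-4) + (2 - 4)/(1 - 2))/(2 - 4)) = 55*((5 + 4 - 2/(-1))/(-2)) = 55*(-(5 + 4 - 1*(-2))/2) = 55*(-(5 + 4 + 2)/2) = 55*(-½*11) = 55*(-11/2) = -605/2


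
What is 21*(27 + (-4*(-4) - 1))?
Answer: 882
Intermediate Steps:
21*(27 + (-4*(-4) - 1)) = 21*(27 + (16 - 1)) = 21*(27 + 15) = 21*42 = 882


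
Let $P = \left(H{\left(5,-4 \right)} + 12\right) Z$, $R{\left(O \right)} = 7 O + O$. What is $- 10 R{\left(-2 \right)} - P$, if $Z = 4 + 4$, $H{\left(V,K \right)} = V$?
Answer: $24$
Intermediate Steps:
$Z = 8$
$R{\left(O \right)} = 8 O$
$P = 136$ ($P = \left(5 + 12\right) 8 = 17 \cdot 8 = 136$)
$- 10 R{\left(-2 \right)} - P = - 10 \cdot 8 \left(-2\right) - 136 = \left(-10\right) \left(-16\right) - 136 = 160 - 136 = 24$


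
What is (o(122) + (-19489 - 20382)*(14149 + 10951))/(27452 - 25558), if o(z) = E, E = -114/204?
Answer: -34025911419/64396 ≈ -5.2839e+5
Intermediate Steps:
E = -19/34 (E = -114*1/204 = -19/34 ≈ -0.55882)
o(z) = -19/34
(o(122) + (-19489 - 20382)*(14149 + 10951))/(27452 - 25558) = (-19/34 + (-19489 - 20382)*(14149 + 10951))/(27452 - 25558) = (-19/34 - 39871*25100)/1894 = (-19/34 - 1000762100)*(1/1894) = -34025911419/34*1/1894 = -34025911419/64396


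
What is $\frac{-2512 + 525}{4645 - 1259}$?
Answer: $- \frac{1987}{3386} \approx -0.58683$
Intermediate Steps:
$\frac{-2512 + 525}{4645 - 1259} = - \frac{1987}{3386}$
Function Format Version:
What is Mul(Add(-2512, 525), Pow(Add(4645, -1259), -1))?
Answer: Rational(-1987, 3386) ≈ -0.58683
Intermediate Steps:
Mul(Add(-2512, 525), Pow(Add(4645, -1259), -1)) = Mul(-1987, Pow(3386, -1)) = Mul(-1987, Rational(1, 3386)) = Rational(-1987, 3386)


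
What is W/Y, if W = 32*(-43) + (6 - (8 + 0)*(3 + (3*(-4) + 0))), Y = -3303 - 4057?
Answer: 649/3680 ≈ 0.17636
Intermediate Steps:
Y = -7360
W = -1298 (W = -1376 + (6 - 8*(3 + (-12 + 0))) = -1376 + (6 - 8*(3 - 12)) = -1376 + (6 - 8*(-9)) = -1376 + (6 - 1*(-72)) = -1376 + (6 + 72) = -1376 + 78 = -1298)
W/Y = -1298/(-7360) = -1298*(-1/7360) = 649/3680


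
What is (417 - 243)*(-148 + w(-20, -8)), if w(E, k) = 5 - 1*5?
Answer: -25752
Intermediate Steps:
w(E, k) = 0 (w(E, k) = 5 - 5 = 0)
(417 - 243)*(-148 + w(-20, -8)) = (417 - 243)*(-148 + 0) = 174*(-148) = -25752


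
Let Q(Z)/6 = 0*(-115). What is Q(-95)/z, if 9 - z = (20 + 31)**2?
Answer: 0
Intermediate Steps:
Q(Z) = 0 (Q(Z) = 6*(0*(-115)) = 6*0 = 0)
z = -2592 (z = 9 - (20 + 31)**2 = 9 - 1*51**2 = 9 - 1*2601 = 9 - 2601 = -2592)
Q(-95)/z = 0/(-2592) = 0*(-1/2592) = 0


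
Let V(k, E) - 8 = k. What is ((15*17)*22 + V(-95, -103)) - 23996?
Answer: -18473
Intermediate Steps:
V(k, E) = 8 + k
((15*17)*22 + V(-95, -103)) - 23996 = ((15*17)*22 + (8 - 95)) - 23996 = (255*22 - 87) - 23996 = (5610 - 87) - 23996 = 5523 - 23996 = -18473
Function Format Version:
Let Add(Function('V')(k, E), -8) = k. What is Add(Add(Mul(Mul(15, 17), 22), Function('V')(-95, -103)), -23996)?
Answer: -18473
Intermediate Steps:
Function('V')(k, E) = Add(8, k)
Add(Add(Mul(Mul(15, 17), 22), Function('V')(-95, -103)), -23996) = Add(Add(Mul(Mul(15, 17), 22), Add(8, -95)), -23996) = Add(Add(Mul(255, 22), -87), -23996) = Add(Add(5610, -87), -23996) = Add(5523, -23996) = -18473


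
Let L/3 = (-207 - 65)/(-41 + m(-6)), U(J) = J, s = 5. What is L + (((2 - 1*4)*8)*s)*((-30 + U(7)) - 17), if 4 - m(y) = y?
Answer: 100016/31 ≈ 3226.3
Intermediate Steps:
m(y) = 4 - y
L = 816/31 (L = 3*((-207 - 65)/(-41 + (4 - 1*(-6)))) = 3*(-272/(-41 + (4 + 6))) = 3*(-272/(-41 + 10)) = 3*(-272/(-31)) = 3*(-272*(-1/31)) = 3*(272/31) = 816/31 ≈ 26.323)
L + (((2 - 1*4)*8)*s)*((-30 + U(7)) - 17) = 816/31 + (((2 - 1*4)*8)*5)*((-30 + 7) - 17) = 816/31 + (((2 - 4)*8)*5)*(-23 - 17) = 816/31 + (-2*8*5)*(-40) = 816/31 - 16*5*(-40) = 816/31 - 80*(-40) = 816/31 + 3200 = 100016/31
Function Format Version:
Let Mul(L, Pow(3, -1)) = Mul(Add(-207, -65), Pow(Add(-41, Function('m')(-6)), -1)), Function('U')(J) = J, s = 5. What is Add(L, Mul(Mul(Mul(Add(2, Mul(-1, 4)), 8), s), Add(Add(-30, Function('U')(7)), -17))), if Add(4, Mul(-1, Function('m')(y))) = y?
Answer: Rational(100016, 31) ≈ 3226.3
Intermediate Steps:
Function('m')(y) = Add(4, Mul(-1, y))
L = Rational(816, 31) (L = Mul(3, Mul(Add(-207, -65), Pow(Add(-41, Add(4, Mul(-1, -6))), -1))) = Mul(3, Mul(-272, Pow(Add(-41, Add(4, 6)), -1))) = Mul(3, Mul(-272, Pow(Add(-41, 10), -1))) = Mul(3, Mul(-272, Pow(-31, -1))) = Mul(3, Mul(-272, Rational(-1, 31))) = Mul(3, Rational(272, 31)) = Rational(816, 31) ≈ 26.323)
Add(L, Mul(Mul(Mul(Add(2, Mul(-1, 4)), 8), s), Add(Add(-30, Function('U')(7)), -17))) = Add(Rational(816, 31), Mul(Mul(Mul(Add(2, Mul(-1, 4)), 8), 5), Add(Add(-30, 7), -17))) = Add(Rational(816, 31), Mul(Mul(Mul(Add(2, -4), 8), 5), Add(-23, -17))) = Add(Rational(816, 31), Mul(Mul(Mul(-2, 8), 5), -40)) = Add(Rational(816, 31), Mul(Mul(-16, 5), -40)) = Add(Rational(816, 31), Mul(-80, -40)) = Add(Rational(816, 31), 3200) = Rational(100016, 31)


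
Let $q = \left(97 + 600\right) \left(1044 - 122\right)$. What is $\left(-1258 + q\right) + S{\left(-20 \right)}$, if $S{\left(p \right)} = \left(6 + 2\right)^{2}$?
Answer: $641440$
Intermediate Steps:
$q = 642634$ ($q = 697 \cdot 922 = 642634$)
$S{\left(p \right)} = 64$ ($S{\left(p \right)} = 8^{2} = 64$)
$\left(-1258 + q\right) + S{\left(-20 \right)} = \left(-1258 + 642634\right) + 64 = 641376 + 64 = 641440$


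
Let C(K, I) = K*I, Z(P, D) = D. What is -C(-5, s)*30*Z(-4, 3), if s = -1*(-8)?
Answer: 3600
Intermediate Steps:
s = 8
C(K, I) = I*K
-C(-5, s)*30*Z(-4, 3) = -(8*(-5))*30*3 = -(-40*30)*3 = -(-1200)*3 = -1*(-3600) = 3600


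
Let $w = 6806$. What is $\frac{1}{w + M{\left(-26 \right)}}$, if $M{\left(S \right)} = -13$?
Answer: $\frac{1}{6793} \approx 0.00014721$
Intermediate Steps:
$\frac{1}{w + M{\left(-26 \right)}} = \frac{1}{6806 - 13} = \frac{1}{6793}$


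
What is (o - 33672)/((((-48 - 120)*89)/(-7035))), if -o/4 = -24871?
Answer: 5511755/178 ≈ 30965.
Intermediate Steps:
o = 99484 (o = -4*(-24871) = 99484)
(o - 33672)/((((-48 - 120)*89)/(-7035))) = (99484 - 33672)/((((-48 - 120)*89)/(-7035))) = 65812/((-168*89*(-1/7035))) = 65812/((-14952*(-1/7035))) = 65812/(712/335) = 65812*(335/712) = 5511755/178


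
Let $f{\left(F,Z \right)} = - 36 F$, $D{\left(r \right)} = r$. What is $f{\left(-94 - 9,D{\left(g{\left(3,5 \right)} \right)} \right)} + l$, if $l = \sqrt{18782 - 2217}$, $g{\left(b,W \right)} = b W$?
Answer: $3708 + \sqrt{16565} \approx 3836.7$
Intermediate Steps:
$g{\left(b,W \right)} = W b$
$l = \sqrt{16565} \approx 128.71$
$f{\left(-94 - 9,D{\left(g{\left(3,5 \right)} \right)} \right)} + l = - 36 \left(-94 - 9\right) + \sqrt{16565} = \left(-36\right) \left(-103\right) + \sqrt{16565} = 3708 + \sqrt{16565}$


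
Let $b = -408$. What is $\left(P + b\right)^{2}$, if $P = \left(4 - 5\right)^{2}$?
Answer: $165649$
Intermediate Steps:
$P = 1$ ($P = \left(-1\right)^{2} = 1$)
$\left(P + b\right)^{2} = \left(1 - 408\right)^{2} = \left(-407\right)^{2} = 165649$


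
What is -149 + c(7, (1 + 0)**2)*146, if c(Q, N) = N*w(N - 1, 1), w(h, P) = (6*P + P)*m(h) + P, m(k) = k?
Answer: -3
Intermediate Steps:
w(h, P) = P + 7*P*h (w(h, P) = (6*P + P)*h + P = (7*P)*h + P = 7*P*h + P = P + 7*P*h)
c(Q, N) = N*(-6 + 7*N) (c(Q, N) = N*(1*(1 + 7*(N - 1))) = N*(1*(1 + 7*(-1 + N))) = N*(1*(1 + (-7 + 7*N))) = N*(1*(-6 + 7*N)) = N*(-6 + 7*N))
-149 + c(7, (1 + 0)**2)*146 = -149 + ((1 + 0)**2*(-6 + 7*(1 + 0)**2))*146 = -149 + (1**2*(-6 + 7*1**2))*146 = -149 + (1*(-6 + 7*1))*146 = -149 + (1*(-6 + 7))*146 = -149 + (1*1)*146 = -149 + 1*146 = -149 + 146 = -3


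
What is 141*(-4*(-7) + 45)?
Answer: 10293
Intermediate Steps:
141*(-4*(-7) + 45) = 141*(28 + 45) = 141*73 = 10293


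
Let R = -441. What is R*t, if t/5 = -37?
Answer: 81585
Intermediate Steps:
t = -185 (t = 5*(-37) = -185)
R*t = -441*(-185) = 81585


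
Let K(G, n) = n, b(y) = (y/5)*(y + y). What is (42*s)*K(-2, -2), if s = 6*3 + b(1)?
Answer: -7728/5 ≈ -1545.6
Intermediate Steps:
b(y) = 2*y**2/5 (b(y) = (y*(1/5))*(2*y) = (y/5)*(2*y) = 2*y**2/5)
s = 92/5 (s = 6*3 + (2/5)*1**2 = 18 + (2/5)*1 = 18 + 2/5 = 92/5 ≈ 18.400)
(42*s)*K(-2, -2) = (42*(92/5))*(-2) = (3864/5)*(-2) = -7728/5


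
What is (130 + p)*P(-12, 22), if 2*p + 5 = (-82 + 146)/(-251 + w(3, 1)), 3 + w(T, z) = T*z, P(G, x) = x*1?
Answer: 703351/251 ≈ 2802.2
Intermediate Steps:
P(G, x) = x
w(T, z) = -3 + T*z
p = -1319/502 (p = -5/2 + ((-82 + 146)/(-251 + (-3 + 3*1)))/2 = -5/2 + (64/(-251 + (-3 + 3)))/2 = -5/2 + (64/(-251 + 0))/2 = -5/2 + (64/(-251))/2 = -5/2 + (64*(-1/251))/2 = -5/2 + (½)*(-64/251) = -5/2 - 32/251 = -1319/502 ≈ -2.6275)
(130 + p)*P(-12, 22) = (130 - 1319/502)*22 = (63941/502)*22 = 703351/251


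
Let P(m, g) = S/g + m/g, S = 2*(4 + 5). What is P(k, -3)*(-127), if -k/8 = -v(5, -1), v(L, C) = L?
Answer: 7366/3 ≈ 2455.3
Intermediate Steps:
S = 18 (S = 2*9 = 18)
k = 40 (k = -(-8)*5 = -8*(-5) = 40)
P(m, g) = 18/g + m/g
P(k, -3)*(-127) = ((18 + 40)/(-3))*(-127) = -⅓*58*(-127) = -58/3*(-127) = 7366/3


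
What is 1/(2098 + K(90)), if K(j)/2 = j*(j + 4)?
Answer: 1/19018 ≈ 5.2582e-5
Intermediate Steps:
K(j) = 2*j*(4 + j) (K(j) = 2*(j*(j + 4)) = 2*(j*(4 + j)) = 2*j*(4 + j))
1/(2098 + K(90)) = 1/(2098 + 2*90*(4 + 90)) = 1/(2098 + 2*90*94) = 1/(2098 + 16920) = 1/19018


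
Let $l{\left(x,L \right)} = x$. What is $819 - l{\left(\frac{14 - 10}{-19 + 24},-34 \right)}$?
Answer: $\frac{4091}{5} \approx 818.2$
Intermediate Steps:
$819 - l{\left(\frac{14 - 10}{-19 + 24},-34 \right)} = 819 - \frac{14 - 10}{-19 + 24} = 819 - \frac{4}{5} = \frac{4091}{5}$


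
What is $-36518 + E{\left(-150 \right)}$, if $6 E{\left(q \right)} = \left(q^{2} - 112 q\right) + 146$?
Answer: $- \frac{89831}{3} \approx -29944.0$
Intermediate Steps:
$E{\left(q \right)} = \frac{73}{3} - \frac{56 q}{3} + \frac{q^{2}}{6}$ ($E{\left(q \right)} = \frac{\left(q^{2} - 112 q\right) + 146}{6} = \frac{146 + q^{2} - 112 q}{6} = \frac{73}{3} - \frac{56 q}{3} + \frac{q^{2}}{6}$)
$-36518 + E{\left(-150 \right)} = -36518 + \left(\frac{73}{3} - -2800 + \frac{\left(-150\right)^{2}}{6}\right) = -36518 + \left(\frac{73}{3} + 2800 + \frac{1}{6} \cdot 22500\right) = -36518 + \left(\frac{73}{3} + 2800 + 3750\right) = -36518 + \frac{19723}{3} = - \frac{89831}{3}$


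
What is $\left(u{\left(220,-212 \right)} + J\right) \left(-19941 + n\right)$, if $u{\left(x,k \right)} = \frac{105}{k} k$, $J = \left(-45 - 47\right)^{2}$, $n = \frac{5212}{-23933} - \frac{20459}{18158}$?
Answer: $- \frac{10608976065807339}{62082202} \approx -1.7089 \cdot 10^{8}$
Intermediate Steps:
$n = - \frac{83469249}{62082202}$ ($n = 5212 \left(- \frac{1}{23933}\right) - \frac{20459}{18158} = - \frac{5212}{23933} - \frac{20459}{18158} = - \frac{83469249}{62082202} \approx -1.3445$)
$J = 8464$ ($J = \left(-92\right)^{2} = 8464$)
$u{\left(x,k \right)} = 105$
$\left(u{\left(220,-212 \right)} + J\right) \left(-19941 + n\right) = \left(105 + 8464\right) \left(-19941 - \frac{83469249}{62082202}\right) = 8569 \left(- \frac{1238064659331}{62082202}\right) = - \frac{10608976065807339}{62082202}$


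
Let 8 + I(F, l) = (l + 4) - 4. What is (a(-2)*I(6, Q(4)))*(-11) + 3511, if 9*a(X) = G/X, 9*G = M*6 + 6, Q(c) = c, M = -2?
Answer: 94841/27 ≈ 3512.6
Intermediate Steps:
G = -2/3 (G = (-2*6 + 6)/9 = (-12 + 6)/9 = (1/9)*(-6) = -2/3 ≈ -0.66667)
a(X) = -2/(27*X) (a(X) = (-2/(3*X))/9 = -2/(27*X))
I(F, l) = -8 + l (I(F, l) = -8 + ((l + 4) - 4) = -8 + ((4 + l) - 4) = -8 + l)
(a(-2)*I(6, Q(4)))*(-11) + 3511 = ((-2/27/(-2))*(-8 + 4))*(-11) + 3511 = (-2/27*(-1/2)*(-4))*(-11) + 3511 = ((1/27)*(-4))*(-11) + 3511 = -4/27*(-11) + 3511 = 44/27 + 3511 = 94841/27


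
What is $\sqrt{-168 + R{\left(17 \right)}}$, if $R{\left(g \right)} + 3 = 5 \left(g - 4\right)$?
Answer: $i \sqrt{106} \approx 10.296 i$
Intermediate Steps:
$R{\left(g \right)} = -23 + 5 g$ ($R{\left(g \right)} = -3 + 5 \left(g - 4\right) = -3 + 5 \left(-4 + g\right) = -3 + \left(-20 + 5 g\right) = -23 + 5 g$)
$\sqrt{-168 + R{\left(17 \right)}} = \sqrt{-168 + \left(-23 + 5 \cdot 17\right)} = \sqrt{-168 + \left(-23 + 85\right)} = \sqrt{-168 + 62} = \sqrt{-106} = i \sqrt{106}$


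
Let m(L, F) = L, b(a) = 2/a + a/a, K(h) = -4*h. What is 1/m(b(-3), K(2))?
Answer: 3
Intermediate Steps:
b(a) = 1 + 2/a (b(a) = 2/a + 1 = 1 + 2/a)
1/m(b(-3), K(2)) = 1/((2 - 3)/(-3)) = 1/(-⅓*(-1)) = 1/(⅓) = 3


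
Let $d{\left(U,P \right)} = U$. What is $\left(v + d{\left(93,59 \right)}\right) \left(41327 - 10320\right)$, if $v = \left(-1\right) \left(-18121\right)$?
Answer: $564761498$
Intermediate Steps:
$v = 18121$
$\left(v + d{\left(93,59 \right)}\right) \left(41327 - 10320\right) = \left(18121 + 93\right) \left(41327 - 10320\right) = 18214 \cdot 31007 = 564761498$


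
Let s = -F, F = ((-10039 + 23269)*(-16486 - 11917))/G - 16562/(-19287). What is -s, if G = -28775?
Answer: 1449597031316/110996685 ≈ 13060.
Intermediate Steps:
F = 1449597031316/110996685 (F = ((-10039 + 23269)*(-16486 - 11917))/(-28775) - 16562/(-19287) = (13230*(-28403))*(-1/28775) - 16562*(-1/19287) = -375771690*(-1/28775) + 16562/19287 = 75154338/5755 + 16562/19287 = 1449597031316/110996685 ≈ 13060.)
s = -1449597031316/110996685 (s = -1*1449597031316/110996685 = -1449597031316/110996685 ≈ -13060.)
-s = -1*(-1449597031316/110996685) = 1449597031316/110996685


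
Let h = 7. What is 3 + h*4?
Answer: 31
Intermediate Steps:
3 + h*4 = 3 + 7*4 = 3 + 28 = 31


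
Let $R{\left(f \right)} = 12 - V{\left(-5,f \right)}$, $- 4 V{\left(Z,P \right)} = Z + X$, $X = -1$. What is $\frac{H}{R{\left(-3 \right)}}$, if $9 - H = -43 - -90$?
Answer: $- \frac{76}{21} \approx -3.619$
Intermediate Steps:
$H = -38$ ($H = 9 - \left(-43 - -90\right) = 9 - \left(-43 + 90\right) = 9 - 47 = -38$)
$V{\left(Z,P \right)} = \frac{1}{4} - \frac{Z}{4}$ ($V{\left(Z,P \right)} = - \frac{Z - 1}{4} = - \frac{-1 + Z}{4} = \frac{1}{4} - \frac{Z}{4}$)
$R{\left(f \right)} = \frac{21}{2}$ ($R{\left(f \right)} = 12 - \left(\frac{1}{4} - - \frac{5}{4}\right) = 12 - \left(\frac{1}{4} + \frac{5}{4}\right) = 12 - \frac{3}{2} = \frac{21}{2}$)
$\frac{H}{R{\left(-3 \right)}} = - \frac{38}{\frac{21}{2}} = \left(-38\right) \frac{2}{21} = - \frac{76}{21}$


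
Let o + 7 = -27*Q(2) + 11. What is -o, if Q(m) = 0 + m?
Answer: 50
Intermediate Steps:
Q(m) = m
o = -50 (o = -7 + (-27*2 + 11) = -7 + (-54 + 11) = -7 - 43 = -50)
-o = -1*(-50) = 50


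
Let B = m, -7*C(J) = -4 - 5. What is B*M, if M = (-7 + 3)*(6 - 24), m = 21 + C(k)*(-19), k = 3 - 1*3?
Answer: -1728/7 ≈ -246.86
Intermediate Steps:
k = 0 (k = 3 - 3 = 0)
C(J) = 9/7 (C(J) = -(-4 - 5)/7 = -⅐*(-9) = 9/7)
m = -24/7 (m = 21 + (9/7)*(-19) = 21 - 171/7 = -24/7 ≈ -3.4286)
M = 72 (M = -4*(-18) = 72)
B = -24/7 ≈ -3.4286
B*M = -24/7*72 = -1728/7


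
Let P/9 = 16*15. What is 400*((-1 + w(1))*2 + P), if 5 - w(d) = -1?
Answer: 868000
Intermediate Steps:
w(d) = 6 (w(d) = 5 - 1*(-1) = 5 + 1 = 6)
P = 2160 (P = 9*(16*15) = 9*240 = 2160)
400*((-1 + w(1))*2 + P) = 400*((-1 + 6)*2 + 2160) = 400*(5*2 + 2160) = 400*(10 + 2160) = 400*2170 = 868000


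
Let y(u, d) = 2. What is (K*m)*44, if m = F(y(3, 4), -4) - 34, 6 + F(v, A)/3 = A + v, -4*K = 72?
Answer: 45936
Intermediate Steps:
K = -18 (K = -1/4*72 = -18)
F(v, A) = -18 + 3*A + 3*v (F(v, A) = -18 + 3*(A + v) = -18 + (3*A + 3*v) = -18 + 3*A + 3*v)
m = -58 (m = (-18 + 3*(-4) + 3*2) - 34 = (-18 - 12 + 6) - 34 = -24 - 34 = -58)
(K*m)*44 = -18*(-58)*44 = 1044*44 = 45936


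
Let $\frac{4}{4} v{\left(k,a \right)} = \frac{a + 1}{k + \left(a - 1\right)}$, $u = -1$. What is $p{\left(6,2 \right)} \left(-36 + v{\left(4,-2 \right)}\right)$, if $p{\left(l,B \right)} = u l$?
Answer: $222$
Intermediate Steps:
$p{\left(l,B \right)} = - l$
$v{\left(k,a \right)} = \frac{1 + a}{-1 + a + k}$ ($v{\left(k,a \right)} = \frac{a + 1}{k + \left(a - 1\right)} = \frac{1 + a}{k + \left(a - 1\right)} = \frac{1 + a}{k + \left(-1 + a\right)} = \frac{1 + a}{-1 + a + k}$)
$p{\left(6,2 \right)} \left(-36 + v{\left(4,-2 \right)}\right) = \left(-1\right) 6 \left(-36 + \frac{1 - 2}{-1 - 2 + 4}\right) = - 6 \left(-36 + 1^{-1} \left(-1\right)\right) = - 6 \left(-36 + 1 \left(-1\right)\right) = - 6 \left(-36 - 1\right) = \left(-6\right) \left(-37\right) = 222$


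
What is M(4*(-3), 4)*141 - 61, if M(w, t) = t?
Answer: 503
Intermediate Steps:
M(4*(-3), 4)*141 - 61 = 4*141 - 61 = 564 - 61 = 503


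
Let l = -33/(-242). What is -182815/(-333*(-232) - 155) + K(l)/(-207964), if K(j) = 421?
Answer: -38051398181/16034232364 ≈ -2.3731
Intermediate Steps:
l = 3/22 (l = -33*(-1/242) = 3/22 ≈ 0.13636)
-182815/(-333*(-232) - 155) + K(l)/(-207964) = -182815/(-333*(-232) - 155) + 421/(-207964) = -182815/(77256 - 155) + 421*(-1/207964) = -182815/77101 - 421/207964 = -38051398181/16034232364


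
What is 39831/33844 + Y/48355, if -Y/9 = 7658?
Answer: -406568163/1636526620 ≈ -0.24843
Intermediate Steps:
Y = -68922 (Y = -9*7658 = -68922)
39831/33844 + Y/48355 = 39831/33844 - 68922/48355 = -406568163/1636526620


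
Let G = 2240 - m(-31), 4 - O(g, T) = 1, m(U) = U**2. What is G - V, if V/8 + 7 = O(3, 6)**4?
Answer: 687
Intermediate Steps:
O(g, T) = 3 (O(g, T) = 4 - 1*1 = 4 - 1 = 3)
G = 1279 (G = 2240 - 1*(-31)**2 = 2240 - 1*961 = 2240 - 961 = 1279)
V = 592 (V = -56 + 8*3**4 = -56 + 8*81 = -56 + 648 = 592)
G - V = 1279 - 1*592 = 1279 - 592 = 687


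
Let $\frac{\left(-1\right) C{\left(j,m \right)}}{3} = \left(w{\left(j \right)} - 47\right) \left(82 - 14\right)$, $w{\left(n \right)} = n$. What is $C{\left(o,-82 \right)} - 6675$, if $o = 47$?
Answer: $-6675$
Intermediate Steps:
$C{\left(j,m \right)} = 9588 - 204 j$ ($C{\left(j,m \right)} = - 3 \left(j - 47\right) \left(82 - 14\right) = - 3 \left(-47 + j\right) 68 = - 3 \left(-3196 + 68 j\right) = 9588 - 204 j$)
$C{\left(o,-82 \right)} - 6675 = \left(9588 - 9588\right) - 6675 = 0 - 6675 = -6675$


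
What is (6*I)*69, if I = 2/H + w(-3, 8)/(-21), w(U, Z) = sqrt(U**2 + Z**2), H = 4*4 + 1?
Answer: 828/17 - 138*sqrt(73)/7 ≈ -119.73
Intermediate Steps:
H = 17 (H = 16 + 1 = 17)
I = 2/17 - sqrt(73)/21 (I = 2/17 + sqrt((-3)**2 + 8**2)/(-21) = 2*(1/17) + sqrt(9 + 64)*(-1/21) = 2/17 + sqrt(73)*(-1/21) = 2/17 - sqrt(73)/21 ≈ -0.28921)
(6*I)*69 = (6*(2/17 - sqrt(73)/21))*69 = (12/17 - 2*sqrt(73)/7)*69 = 828/17 - 138*sqrt(73)/7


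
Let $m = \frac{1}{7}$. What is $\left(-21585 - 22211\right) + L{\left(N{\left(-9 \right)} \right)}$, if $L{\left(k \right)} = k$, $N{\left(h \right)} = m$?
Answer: $- \frac{306571}{7} \approx -43796.0$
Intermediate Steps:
$m = \frac{1}{7} \approx 0.14286$
$N{\left(h \right)} = \frac{1}{7}$
$\left(-21585 - 22211\right) + L{\left(N{\left(-9 \right)} \right)} = \left(-21585 - 22211\right) + \frac{1}{7} = -43796 + \frac{1}{7} = - \frac{306571}{7}$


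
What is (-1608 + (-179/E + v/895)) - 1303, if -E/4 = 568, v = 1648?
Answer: -5915439379/2033440 ≈ -2909.1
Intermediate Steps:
E = -2272 (E = -4*568 = -2272)
(-1608 + (-179/E + v/895)) - 1303 = (-1608 + (-179/(-2272) + 1648/895)) - 1303 = (-1608 + (-179*(-1/2272) + 1648*(1/895))) - 1303 = (-1608 + (179/2272 + 1648/895)) - 1303 = (-1608 + 3904461/2033440) - 1303 = -3265867059/2033440 - 1303 = -5915439379/2033440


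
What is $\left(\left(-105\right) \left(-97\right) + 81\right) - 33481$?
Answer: $-23215$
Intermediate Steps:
$\left(\left(-105\right) \left(-97\right) + 81\right) - 33481 = \left(10185 + 81\right) - 33481 = 10266 - 33481 = -23215$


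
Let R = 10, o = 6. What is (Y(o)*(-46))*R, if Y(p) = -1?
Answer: 460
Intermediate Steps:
(Y(o)*(-46))*R = -1*(-46)*10 = 46*10 = 460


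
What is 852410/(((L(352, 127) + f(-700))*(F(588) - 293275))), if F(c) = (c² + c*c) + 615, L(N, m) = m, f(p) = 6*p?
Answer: -426205/812213222 ≈ -0.00052475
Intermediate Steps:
F(c) = 615 + 2*c² (F(c) = (c² + c²) + 615 = 2*c² + 615 = 615 + 2*c²)
852410/(((L(352, 127) + f(-700))*(F(588) - 293275))) = 852410/(((127 + 6*(-700))*((615 + 2*588²) - 293275))) = 852410/(((127 - 4200)*((615 + 2*345744) - 293275))) = 852410/((-4073*((615 + 691488) - 293275))) = 852410/((-4073*(692103 - 293275))) = 852410/((-4073*398828)) = 852410/(-1624426444) = 852410*(-1/1624426444) = -426205/812213222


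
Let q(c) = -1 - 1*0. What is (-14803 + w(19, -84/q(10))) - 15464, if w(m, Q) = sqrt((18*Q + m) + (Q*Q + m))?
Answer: -30267 + sqrt(8606) ≈ -30174.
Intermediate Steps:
q(c) = -1 (q(c) = -1 + 0 = -1)
w(m, Q) = sqrt(Q**2 + 2*m + 18*Q) (w(m, Q) = sqrt((m + 18*Q) + (Q**2 + m)) = sqrt((m + 18*Q) + (m + Q**2)) = sqrt(Q**2 + 2*m + 18*Q))
(-14803 + w(19, -84/q(10))) - 15464 = (-14803 + sqrt((-84/(-1))**2 + 2*19 + 18*(-84/(-1)))) - 15464 = (-14803 + sqrt((-84*(-1))**2 + 38 + 18*(-84*(-1)))) - 15464 = (-14803 + sqrt(84**2 + 38 + 18*84)) - 15464 = (-14803 + sqrt(7056 + 38 + 1512)) - 15464 = (-14803 + sqrt(8606)) - 15464 = -30267 + sqrt(8606)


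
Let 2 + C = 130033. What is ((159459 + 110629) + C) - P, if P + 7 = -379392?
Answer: 779518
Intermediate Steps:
C = 130031 (C = -2 + 130033 = 130031)
P = -379399 (P = -7 - 379392 = -379399)
((159459 + 110629) + C) - P = ((159459 + 110629) + 130031) - 1*(-379399) = (270088 + 130031) + 379399 = 400119 + 379399 = 779518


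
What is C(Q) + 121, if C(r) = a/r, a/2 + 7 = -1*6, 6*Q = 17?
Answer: 1901/17 ≈ 111.82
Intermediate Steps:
Q = 17/6 (Q = (1/6)*17 = 17/6 ≈ 2.8333)
a = -26 (a = -14 + 2*(-1*6) = -14 + 2*(-6) = -14 - 12 = -26)
C(r) = -26/r
C(Q) + 121 = -26/17/6 + 121 = -26*6/17 + 121 = -156/17 + 121 = 1901/17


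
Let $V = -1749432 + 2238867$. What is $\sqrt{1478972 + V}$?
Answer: $\sqrt{1968407} \approx 1403.0$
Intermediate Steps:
$V = 489435$
$\sqrt{1478972 + V} = \sqrt{1478972 + 489435} = \sqrt{1968407}$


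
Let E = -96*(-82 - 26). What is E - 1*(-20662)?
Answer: 31030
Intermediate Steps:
E = 10368 (E = -96*(-108) = 10368)
E - 1*(-20662) = 10368 - 1*(-20662) = 10368 + 20662 = 31030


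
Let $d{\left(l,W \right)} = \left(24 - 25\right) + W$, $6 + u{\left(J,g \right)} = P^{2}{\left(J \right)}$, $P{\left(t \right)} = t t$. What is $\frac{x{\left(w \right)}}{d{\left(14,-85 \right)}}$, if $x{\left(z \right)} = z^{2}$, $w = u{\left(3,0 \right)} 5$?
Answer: $- \frac{140625}{86} \approx -1635.2$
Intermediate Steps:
$P{\left(t \right)} = t^{2}$
$u{\left(J,g \right)} = -6 + J^{4}$ ($u{\left(J,g \right)} = -6 + \left(J^{2}\right)^{2} = -6 + J^{4}$)
$d{\left(l,W \right)} = -1 + W$
$w = 375$ ($w = \left(-6 + 3^{4}\right) 5 = \left(-6 + 81\right) 5 = 75 \cdot 5 = 375$)
$\frac{x{\left(w \right)}}{d{\left(14,-85 \right)}} = \frac{375^{2}}{-1 - 85} = \frac{140625}{-86} = 140625 \left(- \frac{1}{86}\right) = - \frac{140625}{86}$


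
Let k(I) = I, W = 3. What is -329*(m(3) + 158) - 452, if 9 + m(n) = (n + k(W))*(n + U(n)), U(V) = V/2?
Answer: -58356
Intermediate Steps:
U(V) = V/2 (U(V) = V*(1/2) = V/2)
m(n) = -9 + 3*n*(3 + n)/2 (m(n) = -9 + (n + 3)*(n + n/2) = -9 + (3 + n)*(3*n/2) = -9 + 3*n*(3 + n)/2)
-329*(m(3) + 158) - 452 = -329*((-9 + (3/2)*3**2 + (9/2)*3) + 158) - 452 = -329*((-9 + (3/2)*9 + 27/2) + 158) - 452 = -329*((-9 + 27/2 + 27/2) + 158) - 452 = -329*(18 + 158) - 452 = -329*176 - 452 = -57904 - 452 = -58356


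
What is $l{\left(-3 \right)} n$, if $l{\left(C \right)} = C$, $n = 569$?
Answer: $-1707$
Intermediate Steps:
$l{\left(-3 \right)} n = \left(-3\right) 569 = -1707$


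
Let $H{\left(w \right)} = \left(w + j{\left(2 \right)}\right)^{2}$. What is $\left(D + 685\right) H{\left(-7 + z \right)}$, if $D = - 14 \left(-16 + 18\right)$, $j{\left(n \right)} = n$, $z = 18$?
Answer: $111033$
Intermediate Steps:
$D = -28$ ($D = \left(-14\right) 2 = -28$)
$H{\left(w \right)} = \left(2 + w\right)^{2}$ ($H{\left(w \right)} = \left(w + 2\right)^{2} = \left(2 + w\right)^{2}$)
$\left(D + 685\right) H{\left(-7 + z \right)} = \left(-28 + 685\right) \left(2 + \left(-7 + 18\right)\right)^{2} = 657 \left(2 + 11\right)^{2} = 657 \cdot 13^{2} = 657 \cdot 169 = 111033$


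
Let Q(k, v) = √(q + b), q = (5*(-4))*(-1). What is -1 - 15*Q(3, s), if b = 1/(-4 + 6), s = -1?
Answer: -1 - 15*√82/2 ≈ -68.915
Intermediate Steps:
b = ½ (b = 1/2 = ½ ≈ 0.50000)
q = 20 (q = -20*(-1) = 20)
Q(k, v) = √82/2 (Q(k, v) = √(20 + ½) = √(41/2) = √82/2)
-1 - 15*Q(3, s) = -1 - 15*√82/2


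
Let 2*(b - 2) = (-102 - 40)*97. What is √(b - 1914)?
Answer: I*√8799 ≈ 93.803*I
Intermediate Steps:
b = -6885 (b = 2 + ((-102 - 40)*97)/2 = 2 + (-142*97)/2 = 2 + (½)*(-13774) = 2 - 6887 = -6885)
√(b - 1914) = √(-6885 - 1914) = √(-8799) = I*√8799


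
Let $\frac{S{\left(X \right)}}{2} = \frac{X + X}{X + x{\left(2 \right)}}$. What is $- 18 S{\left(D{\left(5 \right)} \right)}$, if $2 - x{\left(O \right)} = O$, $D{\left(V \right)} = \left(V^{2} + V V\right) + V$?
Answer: $-72$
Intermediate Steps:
$D{\left(V \right)} = V + 2 V^{2}$ ($D{\left(V \right)} = \left(V^{2} + V^{2}\right) + V = 2 V^{2} + V = V + 2 V^{2}$)
$x{\left(O \right)} = 2 - O$
$S{\left(X \right)} = 4$ ($S{\left(X \right)} = 2 \frac{X + X}{X + \left(2 - 2\right)} = 2 \frac{2 X}{X + \left(2 - 2\right)} = 2 \frac{2 X}{X + 0} = 2 \frac{2 X}{X} = 2 \cdot 2 = 4$)
$- 18 S{\left(D{\left(5 \right)} \right)} = \left(-18\right) 4 = -72$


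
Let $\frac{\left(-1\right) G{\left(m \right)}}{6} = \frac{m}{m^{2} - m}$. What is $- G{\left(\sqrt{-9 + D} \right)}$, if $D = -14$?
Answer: $- \frac{1}{4} - \frac{i \sqrt{23}}{4} \approx -0.25 - 1.199 i$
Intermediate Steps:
$G{\left(m \right)} = - \frac{6 m}{m^{2} - m}$ ($G{\left(m \right)} = - 6 \frac{m}{m^{2} - m} = - \frac{6 m}{m^{2} - m}$)
$- G{\left(\sqrt{-9 + D} \right)} = - \frac{-6}{-1 + \sqrt{-9 - 14}} = - \frac{-6}{-1 + \sqrt{-23}} = - \frac{-6}{-1 + i \sqrt{23}} = \frac{6}{-1 + i \sqrt{23}}$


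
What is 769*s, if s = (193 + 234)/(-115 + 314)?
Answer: 328363/199 ≈ 1650.1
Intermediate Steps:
s = 427/199 ≈ 2.1457
769*s = 769*(427/199) = 328363/199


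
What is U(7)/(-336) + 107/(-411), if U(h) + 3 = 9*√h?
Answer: -11573/46032 - 3*√7/112 ≈ -0.32228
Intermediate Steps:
U(h) = -3 + 9*√h
U(7)/(-336) + 107/(-411) = (-3 + 9*√7)/(-336) + 107/(-411) = (-3 + 9*√7)*(-1/336) + 107*(-1/411) = (1/112 - 3*√7/112) - 107/411 = -11573/46032 - 3*√7/112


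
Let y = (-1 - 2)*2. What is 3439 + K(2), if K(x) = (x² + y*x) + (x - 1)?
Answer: 3432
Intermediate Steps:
y = -6 (y = -3*2 = -6)
K(x) = -1 + x² - 5*x (K(x) = (x² - 6*x) + (x - 1) = (x² - 6*x) + (-1 + x) = -1 + x² - 5*x)
3439 + K(2) = 3439 + (-1 + 2² - 5*2) = 3439 + (-1 + 4 - 10) = 3439 - 7 = 3432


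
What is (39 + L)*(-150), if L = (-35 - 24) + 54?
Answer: -5100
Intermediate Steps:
L = -5 (L = -59 + 54 = -5)
(39 + L)*(-150) = (39 - 5)*(-150) = 34*(-150) = -5100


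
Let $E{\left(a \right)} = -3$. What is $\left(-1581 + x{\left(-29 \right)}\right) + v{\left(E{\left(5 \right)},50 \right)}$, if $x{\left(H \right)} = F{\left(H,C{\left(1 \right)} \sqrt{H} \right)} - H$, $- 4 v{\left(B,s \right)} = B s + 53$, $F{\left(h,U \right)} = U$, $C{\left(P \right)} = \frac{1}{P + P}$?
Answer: $- \frac{6111}{4} + \frac{i \sqrt{29}}{2} \approx -1527.8 + 2.6926 i$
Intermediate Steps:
$C{\left(P \right)} = \frac{1}{2 P}$
$v{\left(B,s \right)} = - \frac{53}{4} - \frac{B s}{4}$ ($v{\left(B,s \right)} = - \frac{B s + 53}{4} = - \frac{53 + B s}{4} = - \frac{53}{4} - \frac{B s}{4}$)
$x{\left(H \right)} = \frac{\sqrt{H}}{2} - H$ ($x{\left(H \right)} = \frac{1}{2 \cdot 1} \sqrt{H} - H = \frac{1}{2} \cdot 1 \sqrt{H} - H = \frac{\sqrt{H}}{2} - H$)
$\left(-1581 + x{\left(-29 \right)}\right) + v{\left(E{\left(5 \right)},50 \right)} = \left(-1581 + \left(\frac{\sqrt{-29}}{2} - -29\right)\right) - \left(\frac{53}{4} - \frac{75}{2}\right) = \left(-1581 + \left(\frac{i \sqrt{29}}{2} + 29\right)\right) + \left(- \frac{53}{4} + \frac{75}{2}\right) = \left(-1581 + \left(\frac{i \sqrt{29}}{2} + 29\right)\right) + \frac{97}{4} = \left(-1581 + \left(29 + \frac{i \sqrt{29}}{2}\right)\right) + \frac{97}{4} = \left(-1552 + \frac{i \sqrt{29}}{2}\right) + \frac{97}{4} = - \frac{6111}{4} + \frac{i \sqrt{29}}{2}$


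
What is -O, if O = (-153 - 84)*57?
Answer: 13509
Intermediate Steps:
O = -13509 (O = -237*57 = -13509)
-O = -1*(-13509) = 13509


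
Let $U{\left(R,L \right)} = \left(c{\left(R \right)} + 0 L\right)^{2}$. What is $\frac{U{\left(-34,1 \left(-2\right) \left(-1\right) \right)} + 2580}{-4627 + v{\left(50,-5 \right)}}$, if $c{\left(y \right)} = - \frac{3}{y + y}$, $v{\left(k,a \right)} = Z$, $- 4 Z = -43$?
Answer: $- \frac{3976643}{7115180} \approx -0.5589$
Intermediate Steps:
$Z = \frac{43}{4}$ ($Z = \left(- \frac{1}{4}\right) \left(-43\right) = \frac{43}{4} \approx 10.75$)
$v{\left(k,a \right)} = \frac{43}{4}$
$c{\left(y \right)} = - \frac{3}{2 y}$
$U{\left(R,L \right)} = \frac{9}{4 R^{2}}$ ($U{\left(R,L \right)} = \left(- \frac{3}{2 R} + 0 L\right)^{2} = \left(- \frac{3}{2 R} + 0\right)^{2} = \left(- \frac{3}{2 R}\right)^{2} = \frac{9}{4 R^{2}}$)
$\frac{U{\left(-34,1 \left(-2\right) \left(-1\right) \right)} + 2580}{-4627 + v{\left(50,-5 \right)}} = \frac{\frac{9}{4 \cdot 1156} + 2580}{-4627 + \frac{43}{4}} = \frac{\frac{9}{4} \cdot \frac{1}{1156} + 2580}{- \frac{18465}{4}} = \left(\frac{9}{4624} + 2580\right) \left(- \frac{4}{18465}\right) = \frac{11929929}{4624} \left(- \frac{4}{18465}\right) = - \frac{3976643}{7115180}$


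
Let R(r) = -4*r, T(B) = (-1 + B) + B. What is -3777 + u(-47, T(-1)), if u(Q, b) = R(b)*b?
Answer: -3813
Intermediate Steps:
T(B) = -1 + 2*B
u(Q, b) = -4*b² (u(Q, b) = (-4*b)*b = -4*b²)
-3777 + u(-47, T(-1)) = -3777 - 4*(-1 + 2*(-1))² = -3777 - 4*(-1 - 2)² = -3777 - 4*(-3)² = -3777 - 4*9 = -3777 - 36 = -3813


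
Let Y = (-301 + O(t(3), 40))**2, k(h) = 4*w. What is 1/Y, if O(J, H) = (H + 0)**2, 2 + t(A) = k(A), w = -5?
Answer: 1/1687401 ≈ 5.9263e-7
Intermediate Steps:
k(h) = -20 (k(h) = 4*(-5) = -20)
t(A) = -22 (t(A) = -2 - 20 = -22)
O(J, H) = H**2
Y = 1687401 (Y = (-301 + 40**2)**2 = (-301 + 1600)**2 = 1299**2 = 1687401)
1/Y = 1/1687401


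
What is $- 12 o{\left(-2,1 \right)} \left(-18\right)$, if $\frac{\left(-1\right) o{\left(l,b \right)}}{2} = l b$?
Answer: $864$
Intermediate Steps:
$o{\left(l,b \right)} = - 2 b l$ ($o{\left(l,b \right)} = - 2 l b = - 2 b l$)
$- 12 o{\left(-2,1 \right)} \left(-18\right) = - 12 \left(\left(-2\right) 1 \left(-2\right)\right) \left(-18\right) = \left(-12\right) 4 \left(-18\right) = \left(-48\right) \left(-18\right) = 864$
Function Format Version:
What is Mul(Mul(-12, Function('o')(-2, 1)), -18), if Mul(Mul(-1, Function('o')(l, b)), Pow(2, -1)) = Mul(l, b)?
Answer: 864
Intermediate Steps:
Function('o')(l, b) = Mul(-2, b, l) (Function('o')(l, b) = Mul(-2, Mul(l, b)) = Mul(-2, Mul(b, l)) = Mul(-2, b, l))
Mul(Mul(-12, Function('o')(-2, 1)), -18) = Mul(Mul(-12, Mul(-2, 1, -2)), -18) = Mul(Mul(-12, 4), -18) = Mul(-48, -18) = 864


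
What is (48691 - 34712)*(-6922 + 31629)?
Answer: 345379153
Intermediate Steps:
(48691 - 34712)*(-6922 + 31629) = 13979*24707 = 345379153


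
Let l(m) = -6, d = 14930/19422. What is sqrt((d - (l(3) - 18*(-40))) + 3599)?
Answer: 10*sqrt(302375723)/3237 ≈ 53.719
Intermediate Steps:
d = 7465/9711 (d = 14930*(1/19422) = 7465/9711 ≈ 0.76872)
sqrt((d - (l(3) - 18*(-40))) + 3599) = sqrt((7465/9711 - (-6 - 18*(-40))) + 3599) = sqrt((7465/9711 - (-6 + 720)) + 3599) = sqrt((7465/9711 - 1*714) + 3599) = sqrt((7465/9711 - 714) + 3599) = sqrt(-6926189/9711 + 3599) = sqrt(28023700/9711) = 10*sqrt(302375723)/3237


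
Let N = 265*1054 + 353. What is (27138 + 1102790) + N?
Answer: 1409591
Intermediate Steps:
N = 279663 (N = 279310 + 353 = 279663)
(27138 + 1102790) + N = (27138 + 1102790) + 279663 = 1129928 + 279663 = 1409591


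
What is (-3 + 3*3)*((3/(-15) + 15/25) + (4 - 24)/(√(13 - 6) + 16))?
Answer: -2204/415 + 40*√7/83 ≈ -4.0358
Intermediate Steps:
(-3 + 3*3)*((3/(-15) + 15/25) + (4 - 24)/(√(13 - 6) + 16)) = (-3 + 9)*((3*(-1/15) + 15*(1/25)) - 20/(√7 + 16)) = 6*((-⅕ + ⅗) - 20/(16 + √7)) = 6*(⅖ - 20/(16 + √7)) = 12/5 - 120/(16 + √7)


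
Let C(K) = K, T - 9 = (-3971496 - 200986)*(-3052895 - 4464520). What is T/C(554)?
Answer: 31366278774039/554 ≈ 5.6618e+10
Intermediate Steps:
T = 31366278774039 (T = 9 + (-3971496 - 200986)*(-3052895 - 4464520) = 9 - 4172482*(-7517415) = 9 + 31366278774030 = 31366278774039)
T/C(554) = 31366278774039/554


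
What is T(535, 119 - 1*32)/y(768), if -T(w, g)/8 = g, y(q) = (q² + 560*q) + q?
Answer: -29/42528 ≈ -0.00068190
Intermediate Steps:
y(q) = q² + 561*q
T(w, g) = -8*g
T(535, 119 - 1*32)/y(768) = (-8*(119 - 1*32))/((768*(561 + 768))) = (-8*(119 - 32))/((768*1329)) = -8*87/1020672 = -696*1/1020672 = -29/42528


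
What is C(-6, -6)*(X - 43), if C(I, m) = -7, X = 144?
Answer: -707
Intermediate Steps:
C(-6, -6)*(X - 43) = -7*(144 - 43) = -7*101 = -707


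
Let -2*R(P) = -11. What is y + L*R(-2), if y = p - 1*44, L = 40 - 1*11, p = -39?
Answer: 153/2 ≈ 76.500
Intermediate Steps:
L = 29 (L = 40 - 11 = 29)
R(P) = 11/2 (R(P) = -½*(-11) = 11/2)
y = -83 (y = -39 - 1*44 = -39 - 44 = -83)
y + L*R(-2) = -83 + 29*(11/2) = -83 + 319/2 = 153/2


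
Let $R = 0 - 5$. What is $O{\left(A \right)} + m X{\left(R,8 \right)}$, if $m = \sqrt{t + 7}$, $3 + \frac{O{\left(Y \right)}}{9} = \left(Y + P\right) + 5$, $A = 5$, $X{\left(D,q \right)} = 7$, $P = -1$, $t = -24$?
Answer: $54 + 7 i \sqrt{17} \approx 54.0 + 28.862 i$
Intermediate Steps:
$R = -5$ ($R = 0 - 5 = -5$)
$O{\left(Y \right)} = 9 + 9 Y$ ($O{\left(Y \right)} = -27 + 9 \left(\left(Y - 1\right) + 5\right) = -27 + 9 \left(\left(-1 + Y\right) + 5\right) = -27 + 9 \left(4 + Y\right) = -27 + \left(36 + 9 Y\right) = 9 + 9 Y$)
$m = i \sqrt{17}$ ($m = \sqrt{-24 + 7} = \sqrt{-17} = i \sqrt{17} \approx 4.1231 i$)
$O{\left(A \right)} + m X{\left(R,8 \right)} = \left(9 + 9 \cdot 5\right) + i \sqrt{17} \cdot 7 = \left(9 + 45\right) + 7 i \sqrt{17} = 54 + 7 i \sqrt{17}$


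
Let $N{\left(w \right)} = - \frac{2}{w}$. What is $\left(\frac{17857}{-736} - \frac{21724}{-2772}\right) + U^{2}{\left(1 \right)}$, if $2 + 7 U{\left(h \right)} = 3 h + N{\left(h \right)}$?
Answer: $- \frac{58570931}{3570336} \approx -16.405$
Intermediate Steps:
$U{\left(h \right)} = - \frac{2}{7} - \frac{2}{7 h} + \frac{3 h}{7}$ ($U{\left(h \right)} = - \frac{2}{7} + \frac{3 h - \frac{2}{h}}{7} = - \frac{2}{7} + \frac{- \frac{2}{h} + 3 h}{7} = - \frac{2}{7} + \left(- \frac{2}{7 h} + \frac{3 h}{7}\right) = - \frac{2}{7} - \frac{2}{7 h} + \frac{3 h}{7}$)
$\left(\frac{17857}{-736} - \frac{21724}{-2772}\right) + U^{2}{\left(1 \right)} = \left(\frac{17857}{-736} - \frac{21724}{-2772}\right) + \left(\frac{-2 + 1 \left(-2 + 3 \cdot 1\right)}{7 \cdot 1}\right)^{2} = \left(17857 \left(- \frac{1}{736}\right) - - \frac{5431}{693}\right) + \left(\frac{1}{7} \cdot 1 \left(-2 + 1 \left(-2 + 3\right)\right)\right)^{2} = \left(- \frac{17857}{736} + \frac{5431}{693}\right) + \left(\frac{1}{7} \cdot 1 \left(-2 + 1 \cdot 1\right)\right)^{2} = - \frac{8377685}{510048} + \left(\frac{1}{7} \cdot 1 \left(-2 + 1\right)\right)^{2} = - \frac{8377685}{510048} + \left(\frac{1}{7} \cdot 1 \left(-1\right)\right)^{2} = - \frac{8377685}{510048} + \left(- \frac{1}{7}\right)^{2} = - \frac{8377685}{510048} + \frac{1}{49} = - \frac{58570931}{3570336}$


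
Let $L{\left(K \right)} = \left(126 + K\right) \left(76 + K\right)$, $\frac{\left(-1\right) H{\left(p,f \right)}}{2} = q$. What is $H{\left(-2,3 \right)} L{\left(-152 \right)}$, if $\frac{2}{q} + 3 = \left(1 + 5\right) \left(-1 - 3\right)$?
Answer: $\frac{7904}{27} \approx 292.74$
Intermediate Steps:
$q = - \frac{2}{27}$ ($q = \frac{2}{-3 + \left(1 + 5\right) \left(-1 - 3\right)} = \frac{2}{-3 + 6 \left(-4\right)} = \frac{2}{-3 - 24} = \frac{2}{-27} = 2 \left(- \frac{1}{27}\right) = - \frac{2}{27} \approx -0.074074$)
$H{\left(p,f \right)} = \frac{4}{27}$ ($H{\left(p,f \right)} = \left(-2\right) \left(- \frac{2}{27}\right) = \frac{4}{27}$)
$L{\left(K \right)} = \left(76 + K\right) \left(126 + K\right)$
$H{\left(-2,3 \right)} L{\left(-152 \right)} = \frac{4 \left(9576 + \left(-152\right)^{2} + 202 \left(-152\right)\right)}{27} = \frac{4 \left(9576 + 23104 - 30704\right)}{27} = \frac{4}{27} \cdot 1976 = \frac{7904}{27}$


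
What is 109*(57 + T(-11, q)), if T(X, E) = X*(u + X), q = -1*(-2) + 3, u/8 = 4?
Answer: -18966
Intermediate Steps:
u = 32 (u = 8*4 = 32)
q = 5 (q = 2 + 3 = 5)
T(X, E) = X*(32 + X)
109*(57 + T(-11, q)) = 109*(57 - 11*(32 - 11)) = 109*(57 - 11*21) = 109*(57 - 231) = 109*(-174) = -18966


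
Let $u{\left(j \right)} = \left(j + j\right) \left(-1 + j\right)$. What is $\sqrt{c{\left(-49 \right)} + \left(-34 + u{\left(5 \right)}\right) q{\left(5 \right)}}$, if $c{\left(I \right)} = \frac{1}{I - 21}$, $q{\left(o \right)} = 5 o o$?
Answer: $\frac{\sqrt{3674930}}{70} \approx 27.386$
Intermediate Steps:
$u{\left(j \right)} = 2 j \left(-1 + j\right)$
$q{\left(o \right)} = 5 o^{2}$
$c{\left(I \right)} = \frac{1}{-21 + I}$
$\sqrt{c{\left(-49 \right)} + \left(-34 + u{\left(5 \right)}\right) q{\left(5 \right)}} = \sqrt{\frac{1}{-21 - 49} + \left(-34 + 2 \cdot 5 \left(-1 + 5\right)\right) 5 \cdot 5^{2}} = \sqrt{\frac{1}{-70} + \left(-34 + 2 \cdot 5 \cdot 4\right) 5 \cdot 25} = \sqrt{- \frac{1}{70} + \left(-34 + 40\right) 125} = \sqrt{- \frac{1}{70} + 6 \cdot 125} = \sqrt{- \frac{1}{70} + 750} = \sqrt{\frac{52499}{70}} = \frac{\sqrt{3674930}}{70}$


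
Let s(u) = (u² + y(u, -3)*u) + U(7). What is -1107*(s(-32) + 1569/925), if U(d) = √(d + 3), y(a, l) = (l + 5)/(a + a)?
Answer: -1051311258/925 - 1107*√10 ≈ -1.1401e+6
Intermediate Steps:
y(a, l) = (5 + l)/(2*a) (y(a, l) = (5 + l)/((2*a)) = (5 + l)*(1/(2*a)) = (5 + l)/(2*a))
U(d) = √(3 + d)
s(u) = 1 + √10 + u² (s(u) = (u² + ((5 - 3)/(2*u))*u) + √(3 + 7) = (u² + ((½)*2/u)*u) + √10 = (u² + u/u) + √10 = (u² + 1) + √10 = (1 + u²) + √10 = 1 + √10 + u²)
-1107*(s(-32) + 1569/925) = -1107*((1 + √10 + (-32)²) + 1569/925) = -1107*((1 + √10 + 1024) + 1569*(1/925)) = -1107*((1025 + √10) + 1569/925) = -1107*(949694/925 + √10) = -1051311258/925 - 1107*√10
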